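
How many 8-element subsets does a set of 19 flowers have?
C(19,8) = 19!/(8!×11!) = 75582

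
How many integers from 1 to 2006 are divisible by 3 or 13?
⌊2006/3⌋ + ⌊2006/13⌋ - ⌊2006/39⌋ = 668 + 154 - 51 = 771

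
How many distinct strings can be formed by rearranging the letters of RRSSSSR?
7! / (3! × 4!) = 35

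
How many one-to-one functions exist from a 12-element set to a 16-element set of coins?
P(16,12) = 16!/(16-12)! = 871782912000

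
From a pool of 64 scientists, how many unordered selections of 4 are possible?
C(64,4) = 64!/(4!×60!) = 635376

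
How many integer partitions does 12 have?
Pentagonal recurrence p(n) = p(n-1) + p(n-2) - p(n-5) - p(n-7) + p(n-12) + p(n-15) - ... gives p(0..11) = 1, 1, 2, 3, 5, 7, 11, 15, 22, 30, 42, 56. p(12) = p(11) + p(10) - p(7) - p(5) + p(0) = 56 + 42 - 15 - 7 + 1 = 77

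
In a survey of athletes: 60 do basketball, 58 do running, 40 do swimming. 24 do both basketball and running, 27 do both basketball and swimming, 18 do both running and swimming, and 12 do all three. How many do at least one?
|A∪B∪C| = 60+58+40-24-27-18+12 = 101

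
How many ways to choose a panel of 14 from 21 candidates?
C(21,14) = 21!/(14!×7!) = 116280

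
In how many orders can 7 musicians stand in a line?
7! = 5040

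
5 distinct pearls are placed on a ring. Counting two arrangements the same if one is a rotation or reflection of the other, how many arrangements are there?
(5-1)!/2 = 24/2 = 12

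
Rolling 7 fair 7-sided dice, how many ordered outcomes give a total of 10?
Coefficient of x^10 in (x + x² + ... + x^7)^7. By inclusion-exclusion on dice exceeding 7: Σ_j (-1)^j C(7,j)·C(10-1-7j, 6) = C(7,0)·C(9,6) = 1·84 = 84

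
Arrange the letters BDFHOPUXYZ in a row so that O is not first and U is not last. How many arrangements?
By inclusion-exclusion: 10! - 2×(10-1)! + (10-2)! = 3628800 - 725760 + 40320 = 2943360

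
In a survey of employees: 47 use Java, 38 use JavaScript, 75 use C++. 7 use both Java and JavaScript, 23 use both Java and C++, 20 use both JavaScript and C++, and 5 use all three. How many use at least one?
|A∪B∪C| = 47+38+75-7-23-20+5 = 115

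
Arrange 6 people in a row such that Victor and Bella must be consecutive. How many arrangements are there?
Treat the 2 as one block: (6-2+1)! × 2! = 120 × 2 = 240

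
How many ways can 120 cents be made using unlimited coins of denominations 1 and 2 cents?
Coefficient of x^120 in 1/(1-x^1) · 1/(1-x^2). Use j coins of 2 for j = 0..⌊120/2⌋ = 60, the rest in 1s: 60 + 1 = 61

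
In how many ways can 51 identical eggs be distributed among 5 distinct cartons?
C(51+5-1, 5-1) = C(55, 4) = 341055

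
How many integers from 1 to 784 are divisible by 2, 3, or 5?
⌊784/2⌋+⌊784/3⌋+⌊784/5⌋ - ⌊784/6⌋-⌊784/10⌋-⌊784/15⌋ + ⌊784/30⌋ = 392+261+156 - 130-78-52 + 26 = 575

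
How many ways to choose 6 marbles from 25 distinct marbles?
C(25,6) = 25!/(6!×19!) = 177100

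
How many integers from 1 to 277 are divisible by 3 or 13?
⌊277/3⌋ + ⌊277/13⌋ - ⌊277/39⌋ = 92 + 21 - 7 = 106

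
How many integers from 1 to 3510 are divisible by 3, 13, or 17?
⌊3510/3⌋+⌊3510/13⌋+⌊3510/17⌋ - ⌊3510/39⌋-⌊3510/51⌋-⌊3510/221⌋ + ⌊3510/663⌋ = 1170+270+206 - 90-68-15 + 5 = 1478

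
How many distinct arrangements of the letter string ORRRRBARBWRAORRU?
16! / (2! × 1! × 2! × 8! × 2! × 1!) = 64864800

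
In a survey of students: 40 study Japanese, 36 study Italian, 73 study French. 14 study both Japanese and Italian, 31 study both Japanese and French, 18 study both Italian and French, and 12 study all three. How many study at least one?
|A∪B∪C| = 40+36+73-14-31-18+12 = 98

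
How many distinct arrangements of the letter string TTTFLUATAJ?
10! / (1! × 4! × 1! × 1! × 2! × 1!) = 75600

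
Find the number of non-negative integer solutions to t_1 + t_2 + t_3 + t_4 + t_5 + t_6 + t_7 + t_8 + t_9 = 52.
C(52+9-1, 9-1) = C(60, 8) = 2558620845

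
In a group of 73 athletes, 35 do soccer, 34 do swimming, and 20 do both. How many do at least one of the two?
|A∪B| = |A| + |B| - |A∩B| = 35 + 34 - 20 = 49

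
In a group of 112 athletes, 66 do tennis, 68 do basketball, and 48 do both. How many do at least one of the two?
|A∪B| = |A| + |B| - |A∩B| = 66 + 68 - 48 = 86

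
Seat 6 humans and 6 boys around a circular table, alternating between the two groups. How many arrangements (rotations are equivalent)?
Fix one of the humans: (6-1)! ways for the remaining humans, × 6! ways for the boys = 120 × 720 = 86400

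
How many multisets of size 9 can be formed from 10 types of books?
C(9+10-1, 10-1) = C(18, 9) = 48620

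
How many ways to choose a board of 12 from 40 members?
C(40,12) = 40!/(12!×28!) = 5586853480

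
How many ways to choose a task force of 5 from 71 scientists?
C(71,5) = 71!/(5!×66!) = 13019909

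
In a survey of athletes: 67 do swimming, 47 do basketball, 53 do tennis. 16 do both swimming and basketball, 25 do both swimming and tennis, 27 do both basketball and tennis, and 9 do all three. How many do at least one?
|A∪B∪C| = 67+47+53-16-25-27+9 = 108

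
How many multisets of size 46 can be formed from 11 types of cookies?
C(46+11-1, 11-1) = C(56, 10) = 35607051480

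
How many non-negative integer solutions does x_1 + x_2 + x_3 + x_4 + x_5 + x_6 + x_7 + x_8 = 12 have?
C(12+8-1, 8-1) = C(19, 7) = 50388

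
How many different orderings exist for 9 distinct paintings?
9! = 362880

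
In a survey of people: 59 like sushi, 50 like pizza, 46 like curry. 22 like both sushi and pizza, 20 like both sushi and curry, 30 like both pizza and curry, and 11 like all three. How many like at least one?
|A∪B∪C| = 59+50+46-22-20-30+11 = 94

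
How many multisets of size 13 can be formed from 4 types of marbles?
C(13+4-1, 4-1) = C(16, 3) = 560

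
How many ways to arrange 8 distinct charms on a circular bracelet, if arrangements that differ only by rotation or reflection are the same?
(8-1)!/2 = 5040/2 = 2520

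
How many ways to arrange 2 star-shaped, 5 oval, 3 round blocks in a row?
10! / (2! × 5! × 3!) = 2520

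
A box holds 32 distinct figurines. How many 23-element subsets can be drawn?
C(32,23) = 32!/(23!×9!) = 28048800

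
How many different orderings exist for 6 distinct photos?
6! = 720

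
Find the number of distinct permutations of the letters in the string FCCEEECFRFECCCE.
15! / (5! × 6! × 1! × 3!) = 2522520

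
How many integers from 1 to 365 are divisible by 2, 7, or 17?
⌊365/2⌋+⌊365/7⌋+⌊365/17⌋ - ⌊365/14⌋-⌊365/34⌋-⌊365/119⌋ + ⌊365/238⌋ = 182+52+21 - 26-10-3 + 1 = 217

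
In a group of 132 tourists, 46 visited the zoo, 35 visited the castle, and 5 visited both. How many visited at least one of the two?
|A∪B| = |A| + |B| - |A∩B| = 46 + 35 - 5 = 76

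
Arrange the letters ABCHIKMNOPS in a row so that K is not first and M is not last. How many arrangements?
By inclusion-exclusion: 11! - 2×(11-1)! + (11-2)! = 39916800 - 7257600 + 362880 = 33022080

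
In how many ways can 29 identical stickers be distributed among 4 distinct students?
C(29+4-1, 4-1) = C(32, 3) = 4960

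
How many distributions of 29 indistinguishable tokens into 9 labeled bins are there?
C(29+9-1, 9-1) = C(37, 8) = 38608020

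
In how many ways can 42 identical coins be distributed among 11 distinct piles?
C(42+11-1, 11-1) = C(52, 10) = 15820024220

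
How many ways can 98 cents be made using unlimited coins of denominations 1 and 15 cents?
Coefficient of x^98 in 1/(1-x^1) · 1/(1-x^15). Use j coins of 15 for j = 0..⌊98/15⌋ = 6, the rest in 1s: 6 + 1 = 7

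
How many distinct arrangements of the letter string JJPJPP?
6! / (3! × 3!) = 20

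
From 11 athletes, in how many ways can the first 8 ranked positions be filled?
P(11,8) = 11!/(11-8)! = 6652800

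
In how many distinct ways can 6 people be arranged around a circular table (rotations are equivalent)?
Circular: fix one position, arrange the rest. (6-1)! = 120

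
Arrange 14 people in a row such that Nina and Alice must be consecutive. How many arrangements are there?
Treat the 2 as one block: (14-2+1)! × 2! = 6227020800 × 2 = 12454041600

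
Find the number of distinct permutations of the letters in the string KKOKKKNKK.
9! / (1! × 7! × 1!) = 72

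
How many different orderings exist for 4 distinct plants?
4! = 24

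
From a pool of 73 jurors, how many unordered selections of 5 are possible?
C(73,5) = 73!/(5!×68!) = 15020334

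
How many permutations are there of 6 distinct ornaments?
6! = 720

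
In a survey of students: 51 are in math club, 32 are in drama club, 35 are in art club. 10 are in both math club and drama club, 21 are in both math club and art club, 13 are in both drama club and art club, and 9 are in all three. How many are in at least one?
|A∪B∪C| = 51+32+35-10-21-13+9 = 83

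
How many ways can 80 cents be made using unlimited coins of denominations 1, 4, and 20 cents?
Coefficient of x^80 in 1/(1-x^1) · 1/(1-x^4) · 1/(1-x^20). Case on j = number of 20-cent coins (j = 0..4); remainder r = 80 - 20j is made from {1,4} in ⌊r/4⌋+1 ways. r = 80, 60, 40, 20, 0 → 21 + 16 + 11 + 6 + 1 = 55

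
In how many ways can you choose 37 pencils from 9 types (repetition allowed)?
C(37+9-1, 9-1) = C(45, 8) = 215553195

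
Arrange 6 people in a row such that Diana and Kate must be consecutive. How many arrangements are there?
Treat the 2 as one block: (6-2+1)! × 2! = 120 × 2 = 240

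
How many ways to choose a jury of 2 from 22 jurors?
C(22,2) = 22!/(2!×20!) = 231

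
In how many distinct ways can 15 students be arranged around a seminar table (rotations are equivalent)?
Circular: fix one position, arrange the rest. (15-1)! = 87178291200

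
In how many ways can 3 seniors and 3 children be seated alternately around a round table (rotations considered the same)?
Fix one of the seniors: (3-1)! ways for the remaining seniors, × 3! ways for the children = 2 × 6 = 12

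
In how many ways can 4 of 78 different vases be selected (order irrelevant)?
C(78,4) = 78!/(4!×74!) = 1426425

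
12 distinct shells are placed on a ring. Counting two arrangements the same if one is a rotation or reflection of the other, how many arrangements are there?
(12-1)!/2 = 39916800/2 = 19958400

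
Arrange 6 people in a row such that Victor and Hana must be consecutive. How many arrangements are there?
Treat the 2 as one block: (6-2+1)! × 2! = 120 × 2 = 240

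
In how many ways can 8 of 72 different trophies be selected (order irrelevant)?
C(72,8) = 72!/(8!×64!) = 11969016345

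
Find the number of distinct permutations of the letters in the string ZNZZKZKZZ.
9! / (6! × 1! × 2!) = 252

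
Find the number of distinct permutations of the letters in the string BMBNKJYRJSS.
11! / (1! × 2! × 2! × 2! × 1! × 1! × 1! × 1!) = 4989600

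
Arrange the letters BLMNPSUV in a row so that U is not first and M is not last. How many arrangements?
By inclusion-exclusion: 8! - 2×(8-1)! + (8-2)! = 40320 - 10080 + 720 = 30960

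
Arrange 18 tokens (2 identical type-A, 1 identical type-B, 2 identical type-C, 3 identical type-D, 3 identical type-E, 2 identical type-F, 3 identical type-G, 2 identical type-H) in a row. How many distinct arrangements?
18! / (2! × 1! × 2! × 3! × 3! × 2! × 3! × 2!) = 1852538688000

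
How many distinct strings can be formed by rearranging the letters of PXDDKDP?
7! / (1! × 2! × 3! × 1!) = 420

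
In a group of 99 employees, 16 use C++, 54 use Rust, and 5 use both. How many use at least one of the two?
|A∪B| = |A| + |B| - |A∩B| = 16 + 54 - 5 = 65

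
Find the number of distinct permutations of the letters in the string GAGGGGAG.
8! / (2! × 6!) = 28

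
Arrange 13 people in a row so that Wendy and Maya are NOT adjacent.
Total - adjacent = 13! - (13-1)!×2 = 6227020800 - 958003200 = 5269017600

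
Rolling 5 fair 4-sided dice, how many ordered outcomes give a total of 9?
Coefficient of x^9 in (x + x² + ... + x^4)^5. By inclusion-exclusion on dice exceeding 4: Σ_j (-1)^j C(5,j)·C(9-1-4j, 4) = C(5,0)·C(8,4) - C(5,1)·C(4,4) = 1·70 - 5·1 = 65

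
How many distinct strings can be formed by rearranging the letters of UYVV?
4! / (2! × 1! × 1!) = 12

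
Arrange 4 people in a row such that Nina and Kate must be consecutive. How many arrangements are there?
Treat the 2 as one block: (4-2+1)! × 2! = 6 × 2 = 12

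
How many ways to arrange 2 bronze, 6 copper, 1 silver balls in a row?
9! / (2! × 6! × 1!) = 252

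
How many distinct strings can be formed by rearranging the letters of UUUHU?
5! / (1! × 4!) = 5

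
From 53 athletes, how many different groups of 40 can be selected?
C(53,40) = 53!/(40!×13!) = 841392966470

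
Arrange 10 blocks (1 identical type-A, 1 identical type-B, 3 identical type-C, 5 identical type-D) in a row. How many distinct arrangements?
10! / (1! × 1! × 3! × 5!) = 5040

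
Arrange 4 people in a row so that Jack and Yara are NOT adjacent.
Total - adjacent = 4! - (4-1)!×2 = 24 - 12 = 12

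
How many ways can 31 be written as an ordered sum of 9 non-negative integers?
C(31+9-1, 9-1) = C(39, 8) = 61523748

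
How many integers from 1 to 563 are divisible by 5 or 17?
⌊563/5⌋ + ⌊563/17⌋ - ⌊563/85⌋ = 112 + 33 - 6 = 139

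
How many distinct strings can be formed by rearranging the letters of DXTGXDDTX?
9! / (3! × 2! × 1! × 3!) = 5040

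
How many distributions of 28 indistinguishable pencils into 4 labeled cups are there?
C(28+4-1, 4-1) = C(31, 3) = 4495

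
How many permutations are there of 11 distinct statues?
11! = 39916800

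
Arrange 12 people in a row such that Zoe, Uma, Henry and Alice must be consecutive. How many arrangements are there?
Treat the 4 as one block: (12-4+1)! × 4! = 362880 × 24 = 8709120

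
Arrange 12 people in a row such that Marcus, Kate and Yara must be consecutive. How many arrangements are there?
Treat the 3 as one block: (12-3+1)! × 3! = 3628800 × 6 = 21772800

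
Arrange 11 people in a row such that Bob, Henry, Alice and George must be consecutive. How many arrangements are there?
Treat the 4 as one block: (11-4+1)! × 4! = 40320 × 24 = 967680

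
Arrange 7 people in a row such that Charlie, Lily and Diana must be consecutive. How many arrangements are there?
Treat the 3 as one block: (7-3+1)! × 3! = 120 × 6 = 720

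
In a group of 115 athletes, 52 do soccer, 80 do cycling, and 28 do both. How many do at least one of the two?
|A∪B| = |A| + |B| - |A∩B| = 52 + 80 - 28 = 104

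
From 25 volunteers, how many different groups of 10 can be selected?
C(25,10) = 25!/(10!×15!) = 3268760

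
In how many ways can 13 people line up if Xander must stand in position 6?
Fix one position: (13-1)! = 479001600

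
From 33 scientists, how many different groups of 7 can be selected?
C(33,7) = 33!/(7!×26!) = 4272048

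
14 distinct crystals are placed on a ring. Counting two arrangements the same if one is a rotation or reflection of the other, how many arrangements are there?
(14-1)!/2 = 6227020800/2 = 3113510400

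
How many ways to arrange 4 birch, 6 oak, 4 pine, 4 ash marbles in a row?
18! / (4! × 6! × 4! × 4!) = 643242600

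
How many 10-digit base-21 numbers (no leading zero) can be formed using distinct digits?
First digit: 20 choices (nonzero). Then descending: 20 × 20 × 19 × 18 × 17 × 16 × 15 × 14 × 13 × 12 = 1218986496000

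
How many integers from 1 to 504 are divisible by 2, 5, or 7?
⌊504/2⌋+⌊504/5⌋+⌊504/7⌋ - ⌊504/10⌋-⌊504/14⌋-⌊504/35⌋ + ⌊504/70⌋ = 252+100+72 - 50-36-14 + 7 = 331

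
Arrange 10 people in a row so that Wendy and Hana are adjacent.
Treat as block: (10-1)! × 2! = 362880 × 2 = 725760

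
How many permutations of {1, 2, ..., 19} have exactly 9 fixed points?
Choose the 9 fixed points C(19,9) = 92378, derange the rest: !10 = Σ_{j=0}^{10} (-1)^j·10!/j! = 3628800 - 3628800 + 1814400 - 604800 + 151200 - 30240 + 5040 - 720 + 90 - 10 + 1 = 1334961. Product = 92378 × 1334961 = 123321027258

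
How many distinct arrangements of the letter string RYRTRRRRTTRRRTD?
15! / (1! × 9! × 1! × 4!) = 150150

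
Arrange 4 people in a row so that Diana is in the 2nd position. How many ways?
Fix one position: (4-1)! = 6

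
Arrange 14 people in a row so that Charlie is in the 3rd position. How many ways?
Fix one position: (14-1)! = 6227020800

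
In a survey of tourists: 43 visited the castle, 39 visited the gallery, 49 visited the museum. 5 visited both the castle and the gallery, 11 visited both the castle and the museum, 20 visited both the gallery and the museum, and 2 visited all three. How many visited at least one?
|A∪B∪C| = 43+39+49-5-11-20+2 = 97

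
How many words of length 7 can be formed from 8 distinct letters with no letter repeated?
P(8,7) = 8!/(8-7)! = 40320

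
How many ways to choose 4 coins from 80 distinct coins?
C(80,4) = 80!/(4!×76!) = 1581580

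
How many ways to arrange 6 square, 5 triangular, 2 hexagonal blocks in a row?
13! / (6! × 5! × 2!) = 36036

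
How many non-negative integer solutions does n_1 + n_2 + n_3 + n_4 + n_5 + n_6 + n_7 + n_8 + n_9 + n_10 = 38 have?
C(38+10-1, 10-1) = C(47, 9) = 1362649145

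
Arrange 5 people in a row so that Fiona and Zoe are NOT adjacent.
Total - adjacent = 5! - (5-1)!×2 = 120 - 48 = 72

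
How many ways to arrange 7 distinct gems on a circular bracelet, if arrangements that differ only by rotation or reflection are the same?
(7-1)!/2 = 720/2 = 360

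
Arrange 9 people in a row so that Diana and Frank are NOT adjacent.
Total - adjacent = 9! - (9-1)!×2 = 362880 - 80640 = 282240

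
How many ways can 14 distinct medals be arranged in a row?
14! = 87178291200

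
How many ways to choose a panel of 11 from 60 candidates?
C(60,11) = 60!/(11!×49!) = 342700125300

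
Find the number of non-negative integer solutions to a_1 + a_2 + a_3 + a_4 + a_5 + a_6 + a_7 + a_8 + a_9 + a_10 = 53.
C(53+10-1, 10-1) = C(62, 9) = 20286591270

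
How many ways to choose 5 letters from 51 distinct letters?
C(51,5) = 51!/(5!×46!) = 2349060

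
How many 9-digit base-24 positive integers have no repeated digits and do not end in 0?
Last digit: 23 nonzero choices. First digit: 22 (nonzero, ≠last). Middle 7: P(22,7) = 859541760. Total = 434928130560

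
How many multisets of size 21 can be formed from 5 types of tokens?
C(21+5-1, 5-1) = C(25, 4) = 12650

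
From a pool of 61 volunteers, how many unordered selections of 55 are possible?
C(61,55) = 61!/(55!×6!) = 55525372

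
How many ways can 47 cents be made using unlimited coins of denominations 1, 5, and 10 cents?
Coefficient of x^47 in 1/(1-x^1) · 1/(1-x^5) · 1/(1-x^10). Case on j = number of 10-cent coins (j = 0..4); remainder r = 47 - 10j is made from {1,5} in ⌊r/5⌋+1 ways. r = 47, 37, 27, 17, 7 → 10 + 8 + 6 + 4 + 2 = 30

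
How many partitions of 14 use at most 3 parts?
By conjugation, equals partitions of 14 into parts ≤ 3. Let r_j(i) = number of partitions of i into parts ≤ j, for i = 0..14. r_1(i) = 1 for all i; r_j(i) = r_{j-1}(i) + r_j(i-j). Rows j = 2..3: ≤2: 1 1 2 2 3 3 4 4 5 5 6 6 7 7 8; ≤3: 1 1 2 3 4 5 7 8 10 12 14 16 19 21 24. r_3(14) = 24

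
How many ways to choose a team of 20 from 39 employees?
C(39,20) = 39!/(20!×19!) = 68923264410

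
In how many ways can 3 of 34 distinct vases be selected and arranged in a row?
P(34,3) = 34!/(34-3)! = 35904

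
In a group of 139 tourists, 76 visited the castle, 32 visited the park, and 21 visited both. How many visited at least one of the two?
|A∪B| = |A| + |B| - |A∩B| = 76 + 32 - 21 = 87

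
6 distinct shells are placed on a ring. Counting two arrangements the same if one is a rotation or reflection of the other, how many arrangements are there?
(6-1)!/2 = 120/2 = 60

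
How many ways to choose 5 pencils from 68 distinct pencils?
C(68,5) = 68!/(5!×63!) = 10424128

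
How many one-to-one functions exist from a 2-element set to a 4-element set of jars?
P(4,2) = 4!/(4-2)! = 12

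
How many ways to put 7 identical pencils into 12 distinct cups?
C(7+12-1, 12-1) = C(18, 11) = 31824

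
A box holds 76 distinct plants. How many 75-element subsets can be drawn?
C(76,75) = 76!/(75!×1!) = 76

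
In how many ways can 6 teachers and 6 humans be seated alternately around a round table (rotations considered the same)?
Fix one of the teachers: (6-1)! ways for the remaining teachers, × 6! ways for the humans = 120 × 720 = 86400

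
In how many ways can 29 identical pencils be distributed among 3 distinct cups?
C(29+3-1, 3-1) = C(31, 2) = 465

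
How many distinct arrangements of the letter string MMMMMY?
6! / (5! × 1!) = 6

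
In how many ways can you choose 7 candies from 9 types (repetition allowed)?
C(7+9-1, 9-1) = C(15, 8) = 6435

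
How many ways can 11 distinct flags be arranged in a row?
11! = 39916800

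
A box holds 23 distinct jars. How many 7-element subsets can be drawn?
C(23,7) = 23!/(7!×16!) = 245157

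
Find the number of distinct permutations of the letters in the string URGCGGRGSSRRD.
13! / (1! × 1! × 4! × 4! × 2! × 1!) = 5405400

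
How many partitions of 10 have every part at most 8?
Let r_j(i) = number of partitions of i into parts ≤ j, for i = 0..10. r_1(i) = 1 for all i; r_j(i) = r_{j-1}(i) + r_j(i-j). Rows j = 2..8: ≤2: 1 1 2 2 3 3 4 4 5 5 6; ≤3: 1 1 2 3 4 5 7 8 10 12 14; ≤4: 1 1 2 3 5 6 9 11 15 18 23; ≤5: 1 1 2 3 5 7 10 13 18 23 30; ≤6: 1 1 2 3 5 7 11 14 20 26 35; ≤7: 1 1 2 3 5 7 11 15 21 28 38; ≤8: 1 1 2 3 5 7 11 15 22 29 40. r_8(10) = 40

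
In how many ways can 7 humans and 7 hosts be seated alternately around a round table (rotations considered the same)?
Fix one of the humans: (7-1)! ways for the remaining humans, × 7! ways for the hosts = 720 × 5040 = 3628800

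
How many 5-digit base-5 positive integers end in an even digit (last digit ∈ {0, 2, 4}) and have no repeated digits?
Last∈{0,2,4}. Last=0: 24. Last nonzero: 2×3×P(3,3) = 36. Total = 60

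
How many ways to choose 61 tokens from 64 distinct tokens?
C(64,61) = 64!/(61!×3!) = 41664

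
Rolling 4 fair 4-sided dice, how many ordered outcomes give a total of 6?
Coefficient of x^6 in (x + x² + ... + x^4)^4. By inclusion-exclusion on dice exceeding 4: Σ_j (-1)^j C(4,j)·C(6-1-4j, 3) = C(4,0)·C(5,3) = 1·10 = 10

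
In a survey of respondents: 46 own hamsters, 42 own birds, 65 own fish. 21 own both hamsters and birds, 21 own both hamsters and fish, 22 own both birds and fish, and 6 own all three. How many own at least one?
|A∪B∪C| = 46+42+65-21-21-22+6 = 95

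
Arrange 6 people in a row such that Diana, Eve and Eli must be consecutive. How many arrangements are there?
Treat the 3 as one block: (6-3+1)! × 3! = 24 × 6 = 144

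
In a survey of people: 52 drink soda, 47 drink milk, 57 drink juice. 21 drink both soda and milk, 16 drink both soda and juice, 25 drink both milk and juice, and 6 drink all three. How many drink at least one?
|A∪B∪C| = 52+47+57-21-16-25+6 = 100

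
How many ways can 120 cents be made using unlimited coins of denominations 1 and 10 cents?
Coefficient of x^120 in 1/(1-x^1) · 1/(1-x^10). Use j coins of 10 for j = 0..⌊120/10⌋ = 12, the rest in 1s: 12 + 1 = 13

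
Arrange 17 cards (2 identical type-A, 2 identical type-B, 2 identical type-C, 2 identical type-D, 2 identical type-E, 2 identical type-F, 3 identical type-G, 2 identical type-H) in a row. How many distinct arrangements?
17! / (2! × 2! × 2! × 2! × 2! × 2! × 3! × 2!) = 463134672000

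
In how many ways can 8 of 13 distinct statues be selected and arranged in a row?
P(13,8) = 13!/(13-8)! = 51891840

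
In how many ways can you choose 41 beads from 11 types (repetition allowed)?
C(41+11-1, 11-1) = C(51, 10) = 12777711870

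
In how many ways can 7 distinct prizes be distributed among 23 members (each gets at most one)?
P(23,7) = 23!/(23-7)! = 1235591280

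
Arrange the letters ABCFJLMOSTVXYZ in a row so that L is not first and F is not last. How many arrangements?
By inclusion-exclusion: 14! - 2×(14-1)! + (14-2)! = 87178291200 - 12454041600 + 479001600 = 75203251200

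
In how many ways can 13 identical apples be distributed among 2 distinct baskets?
C(13+2-1, 2-1) = C(14, 1) = 14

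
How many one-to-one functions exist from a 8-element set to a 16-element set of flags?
P(16,8) = 16!/(16-8)! = 518918400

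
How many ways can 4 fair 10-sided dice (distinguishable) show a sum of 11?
Coefficient of x^11 in (x + x² + ... + x^10)^4. By inclusion-exclusion on dice exceeding 10: Σ_j (-1)^j C(4,j)·C(11-1-10j, 3) = C(4,0)·C(10,3) = 1·120 = 120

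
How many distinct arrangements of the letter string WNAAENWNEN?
10! / (2! × 4! × 2! × 2!) = 18900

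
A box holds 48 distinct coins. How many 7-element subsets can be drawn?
C(48,7) = 48!/(7!×41!) = 73629072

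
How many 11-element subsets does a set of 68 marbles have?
C(68,11) = 68!/(11!×57!) = 1533058025824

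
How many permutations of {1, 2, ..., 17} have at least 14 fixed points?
Exactly j fixed points: C(17,j)·!(17-j); sum over j ≥ 14 (derangement numbers via !m = (m-1)·(!(m-1) + !(m-2)): !0..!3 = 1, 0, 1, 2). Σ_{j=14}^{17} C(17,j)·!(17-j) = C(17,14)·!3 + C(17,15)·!2 + C(17,16)·!1 + C(17,17)·!0 = 680·2 + 136·1 + 17·0 + 1·1 = 1497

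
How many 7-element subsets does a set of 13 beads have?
C(13,7) = 13!/(7!×6!) = 1716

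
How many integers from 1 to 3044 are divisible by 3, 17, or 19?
⌊3044/3⌋+⌊3044/17⌋+⌊3044/19⌋ - ⌊3044/51⌋-⌊3044/57⌋-⌊3044/323⌋ + ⌊3044/969⌋ = 1014+179+160 - 59-53-9 + 3 = 1235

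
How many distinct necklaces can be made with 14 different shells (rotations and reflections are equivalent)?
(14-1)!/2 = 6227020800/2 = 3113510400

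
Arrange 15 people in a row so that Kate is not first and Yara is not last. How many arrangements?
By inclusion-exclusion: 15! - 2×(15-1)! + (15-2)! = 1307674368000 - 174356582400 + 6227020800 = 1139544806400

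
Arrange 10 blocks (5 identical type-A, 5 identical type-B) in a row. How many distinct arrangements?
10! / (5! × 5!) = 252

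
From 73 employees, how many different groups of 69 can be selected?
C(73,69) = 73!/(69!×4!) = 1088430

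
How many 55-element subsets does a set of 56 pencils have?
C(56,55) = 56!/(55!×1!) = 56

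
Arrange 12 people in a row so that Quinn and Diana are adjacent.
Treat as block: (12-1)! × 2! = 39916800 × 2 = 79833600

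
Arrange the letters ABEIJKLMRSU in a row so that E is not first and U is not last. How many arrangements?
By inclusion-exclusion: 11! - 2×(11-1)! + (11-2)! = 39916800 - 7257600 + 362880 = 33022080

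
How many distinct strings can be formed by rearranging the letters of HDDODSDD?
8! / (1! × 1! × 1! × 5!) = 336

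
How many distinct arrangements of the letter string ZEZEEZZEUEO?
11! / (1! × 5! × 1! × 4!) = 13860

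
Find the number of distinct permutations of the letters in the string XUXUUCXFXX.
10! / (1! × 5! × 3! × 1!) = 5040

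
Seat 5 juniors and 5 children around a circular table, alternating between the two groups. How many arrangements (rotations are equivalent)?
Fix one of the juniors: (5-1)! ways for the remaining juniors, × 5! ways for the children = 24 × 120 = 2880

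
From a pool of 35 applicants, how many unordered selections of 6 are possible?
C(35,6) = 35!/(6!×29!) = 1623160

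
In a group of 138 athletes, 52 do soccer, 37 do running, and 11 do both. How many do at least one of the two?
|A∪B| = |A| + |B| - |A∩B| = 52 + 37 - 11 = 78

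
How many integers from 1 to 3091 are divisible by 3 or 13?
⌊3091/3⌋ + ⌊3091/13⌋ - ⌊3091/39⌋ = 1030 + 237 - 79 = 1188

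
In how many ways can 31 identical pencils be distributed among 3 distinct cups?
C(31+3-1, 3-1) = C(33, 2) = 528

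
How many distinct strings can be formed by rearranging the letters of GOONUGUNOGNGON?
14! / (4! × 4! × 4! × 2!) = 3153150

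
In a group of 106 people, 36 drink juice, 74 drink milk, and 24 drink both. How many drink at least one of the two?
|A∪B| = |A| + |B| - |A∩B| = 36 + 74 - 24 = 86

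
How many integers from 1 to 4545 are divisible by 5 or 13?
⌊4545/5⌋ + ⌊4545/13⌋ - ⌊4545/65⌋ = 909 + 349 - 69 = 1189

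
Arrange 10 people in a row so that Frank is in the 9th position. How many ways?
Fix one position: (10-1)! = 362880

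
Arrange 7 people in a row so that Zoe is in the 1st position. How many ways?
Fix one position: (7-1)! = 720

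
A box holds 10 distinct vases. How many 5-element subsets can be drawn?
C(10,5) = 10!/(5!×5!) = 252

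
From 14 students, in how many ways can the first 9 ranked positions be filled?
P(14,9) = 14!/(14-9)! = 726485760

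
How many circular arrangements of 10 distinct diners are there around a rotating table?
Circular: fix one position, arrange the rest. (10-1)! = 362880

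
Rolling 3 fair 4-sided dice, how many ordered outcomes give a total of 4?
Coefficient of x^4 in (x + x² + ... + x^4)^3. By inclusion-exclusion on dice exceeding 4: Σ_j (-1)^j C(3,j)·C(4-1-4j, 2) = C(3,0)·C(3,2) = 1·3 = 3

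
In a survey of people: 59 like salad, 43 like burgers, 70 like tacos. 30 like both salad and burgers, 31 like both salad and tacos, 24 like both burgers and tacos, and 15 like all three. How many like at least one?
|A∪B∪C| = 59+43+70-30-31-24+15 = 102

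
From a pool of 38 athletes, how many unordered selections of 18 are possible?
C(38,18) = 38!/(18!×20!) = 33578000610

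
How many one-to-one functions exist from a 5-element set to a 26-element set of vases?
P(26,5) = 26!/(26-5)! = 7893600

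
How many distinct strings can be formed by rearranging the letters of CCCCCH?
6! / (1! × 5!) = 6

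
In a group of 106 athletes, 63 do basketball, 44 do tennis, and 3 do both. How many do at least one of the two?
|A∪B| = |A| + |B| - |A∩B| = 63 + 44 - 3 = 104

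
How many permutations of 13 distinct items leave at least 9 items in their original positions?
Exactly j fixed points: C(13,j)·!(13-j); sum over j ≥ 9 (derangement numbers via !m = (m-1)·(!(m-1) + !(m-2)): !0..!4 = 1, 0, 1, 2, 9). Σ_{j=9}^{13} C(13,j)·!(13-j) = C(13,9)·!4 + C(13,10)·!3 + C(13,11)·!2 + C(13,12)·!1 + C(13,13)·!0 = 715·9 + 286·2 + 78·1 + 13·0 + 1·1 = 7086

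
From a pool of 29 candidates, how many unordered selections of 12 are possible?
C(29,12) = 29!/(12!×17!) = 51895935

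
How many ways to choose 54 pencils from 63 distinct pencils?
C(63,54) = 63!/(54!×9!) = 23667689815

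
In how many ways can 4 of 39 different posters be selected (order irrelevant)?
C(39,4) = 39!/(4!×35!) = 82251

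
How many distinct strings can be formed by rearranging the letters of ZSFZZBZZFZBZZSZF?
16! / (2! × 2! × 9! × 3!) = 2402400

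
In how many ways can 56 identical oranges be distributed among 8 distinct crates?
C(56+8-1, 8-1) = C(63, 7) = 553270671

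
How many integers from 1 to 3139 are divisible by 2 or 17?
⌊3139/2⌋ + ⌊3139/17⌋ - ⌊3139/34⌋ = 1569 + 184 - 92 = 1661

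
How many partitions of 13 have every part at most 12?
Let r_j(i) = number of partitions of i into parts ≤ j, for i = 0..13. r_1(i) = 1 for all i; r_j(i) = r_{j-1}(i) + r_j(i-j). Rows j = 2..12: ≤2: 1 1 2 2 3 3 4 4 5 5 6 6 7 7; ≤3: 1 1 2 3 4 5 7 8 10 12 14 16 19 21; ≤4: 1 1 2 3 5 6 9 11 15 18 23 27 34 39; ≤5: 1 1 2 3 5 7 10 13 18 23 30 37 47 57; ≤6: 1 1 2 3 5 7 11 14 20 26 35 44 58 71; ≤7: 1 1 2 3 5 7 11 15 21 28 38 49 65 82; ≤8: 1 1 2 3 5 7 11 15 22 29 40 52 70 89; ≤9: 1 1 2 3 5 7 11 15 22 30 41 54 73 94; ≤10: 1 1 2 3 5 7 11 15 22 30 42 55 75 97; ≤11: 1 1 2 3 5 7 11 15 22 30 42 56 76 99; ≤12: 1 1 2 3 5 7 11 15 22 30 42 56 77 100. r_12(13) = 100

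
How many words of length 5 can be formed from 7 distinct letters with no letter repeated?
P(7,5) = 7!/(7-5)! = 2520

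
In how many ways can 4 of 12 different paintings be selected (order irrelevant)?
C(12,4) = 12!/(4!×8!) = 495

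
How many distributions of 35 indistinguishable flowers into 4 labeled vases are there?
C(35+4-1, 4-1) = C(38, 3) = 8436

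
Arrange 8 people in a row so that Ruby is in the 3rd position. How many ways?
Fix one position: (8-1)! = 5040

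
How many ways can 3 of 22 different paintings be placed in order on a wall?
P(22,3) = 22!/(22-3)! = 9240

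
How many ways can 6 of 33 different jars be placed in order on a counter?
P(33,6) = 33!/(33-6)! = 797448960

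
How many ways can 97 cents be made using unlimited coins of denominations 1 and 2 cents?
Coefficient of x^97 in 1/(1-x^1) · 1/(1-x^2). Use j coins of 2 for j = 0..⌊97/2⌋ = 48, the rest in 1s: 48 + 1 = 49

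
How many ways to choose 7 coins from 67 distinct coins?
C(67,7) = 67!/(7!×60!) = 869648208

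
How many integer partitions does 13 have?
Pentagonal recurrence p(n) = p(n-1) + p(n-2) - p(n-5) - p(n-7) + p(n-12) + p(n-15) - ... gives p(0..12) = 1, 1, 2, 3, 5, 7, 11, 15, 22, 30, 42, 56, 77. p(13) = p(12) + p(11) - p(8) - p(6) + p(1) = 77 + 56 - 22 - 11 + 1 = 101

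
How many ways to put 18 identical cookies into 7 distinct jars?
C(18+7-1, 7-1) = C(24, 6) = 134596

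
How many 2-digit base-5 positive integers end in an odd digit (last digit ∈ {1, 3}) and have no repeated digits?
Last∈{1,3}. Last=0: 0. Last nonzero: 2×3×P(3,0) = 6. Total = 6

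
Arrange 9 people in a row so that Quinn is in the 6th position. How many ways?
Fix one position: (9-1)! = 40320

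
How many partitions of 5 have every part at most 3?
Let r_j(i) = number of partitions of i into parts ≤ j, for i = 0..5. r_1(i) = 1 for all i; r_j(i) = r_{j-1}(i) + r_j(i-j). Rows j = 2..3: ≤2: 1 1 2 2 3 3; ≤3: 1 1 2 3 4 5. r_3(5) = 5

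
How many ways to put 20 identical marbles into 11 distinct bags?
C(20+11-1, 11-1) = C(30, 10) = 30045015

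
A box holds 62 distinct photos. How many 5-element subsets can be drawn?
C(62,5) = 62!/(5!×57!) = 6471002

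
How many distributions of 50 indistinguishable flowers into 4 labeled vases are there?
C(50+4-1, 4-1) = C(53, 3) = 23426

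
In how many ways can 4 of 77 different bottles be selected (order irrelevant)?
C(77,4) = 77!/(4!×73!) = 1353275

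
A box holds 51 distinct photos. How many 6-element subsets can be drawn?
C(51,6) = 51!/(6!×45!) = 18009460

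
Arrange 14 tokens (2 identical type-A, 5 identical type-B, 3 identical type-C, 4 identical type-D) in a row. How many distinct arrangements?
14! / (2! × 5! × 3! × 4!) = 2522520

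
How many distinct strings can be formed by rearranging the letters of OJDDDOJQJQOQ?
12! / (3! × 3! × 3! × 3!) = 369600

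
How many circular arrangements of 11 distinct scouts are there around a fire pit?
Circular: fix one position, arrange the rest. (11-1)! = 3628800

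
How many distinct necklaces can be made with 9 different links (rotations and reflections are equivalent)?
(9-1)!/2 = 40320/2 = 20160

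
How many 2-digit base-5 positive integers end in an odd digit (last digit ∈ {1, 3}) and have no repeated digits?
Last∈{1,3}. Last=0: 0. Last nonzero: 2×3×P(3,0) = 6. Total = 6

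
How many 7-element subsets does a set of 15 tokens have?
C(15,7) = 15!/(7!×8!) = 6435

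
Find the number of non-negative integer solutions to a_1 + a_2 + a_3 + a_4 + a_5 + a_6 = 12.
C(12+6-1, 6-1) = C(17, 5) = 6188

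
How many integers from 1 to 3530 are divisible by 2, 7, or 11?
⌊3530/2⌋+⌊3530/7⌋+⌊3530/11⌋ - ⌊3530/14⌋-⌊3530/22⌋-⌊3530/77⌋ + ⌊3530/154⌋ = 1765+504+320 - 252-160-45 + 22 = 2154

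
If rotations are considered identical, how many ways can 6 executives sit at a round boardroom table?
Circular: fix one position, arrange the rest. (6-1)! = 120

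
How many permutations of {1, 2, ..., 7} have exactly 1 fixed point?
Choose the 1 fixed point C(7,1) = 7, derange the rest: !6 = Σ_{j=0}^{6} (-1)^j·6!/j! = 720 - 720 + 360 - 120 + 30 - 6 + 1 = 265. Product = 7 × 265 = 1855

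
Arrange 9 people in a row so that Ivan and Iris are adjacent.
Treat as block: (9-1)! × 2! = 40320 × 2 = 80640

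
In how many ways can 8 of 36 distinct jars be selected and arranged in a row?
P(36,8) = 36!/(36-8)! = 1220096908800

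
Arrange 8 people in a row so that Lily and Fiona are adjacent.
Treat as block: (8-1)! × 2! = 5040 × 2 = 10080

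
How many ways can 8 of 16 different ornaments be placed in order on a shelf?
P(16,8) = 16!/(16-8)! = 518918400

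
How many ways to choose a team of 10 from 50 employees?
C(50,10) = 50!/(10!×40!) = 10272278170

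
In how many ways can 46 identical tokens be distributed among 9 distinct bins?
C(46+9-1, 9-1) = C(54, 8) = 1040465790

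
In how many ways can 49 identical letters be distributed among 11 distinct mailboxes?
C(49+11-1, 11-1) = C(59, 10) = 62828356305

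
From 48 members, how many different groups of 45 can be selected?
C(48,45) = 48!/(45!×3!) = 17296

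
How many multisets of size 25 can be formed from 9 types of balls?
C(25+9-1, 9-1) = C(33, 8) = 13884156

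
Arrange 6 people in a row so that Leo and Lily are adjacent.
Treat as block: (6-1)! × 2! = 120 × 2 = 240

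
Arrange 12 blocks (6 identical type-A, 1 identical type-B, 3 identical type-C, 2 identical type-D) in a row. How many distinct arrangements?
12! / (6! × 1! × 3! × 2!) = 55440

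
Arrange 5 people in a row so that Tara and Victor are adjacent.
Treat as block: (5-1)! × 2! = 24 × 2 = 48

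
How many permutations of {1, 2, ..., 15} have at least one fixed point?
Complement of the derangements. !15 = Σ_{j=0}^{15} (-1)^j·15!/j! = 1307674368000 - 1307674368000 + 653837184000 - 217945728000 + 54486432000 - 10897286400 + 1816214400 - 259459200 + 32432400 - 3603600 + 360360 - 32760 + 2730 - 210 + 15 - 1 = 481066515734. 15! - !15 = 1307674368000 - 481066515734 = 826607852266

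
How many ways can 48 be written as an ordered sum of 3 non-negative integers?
C(48+3-1, 3-1) = C(50, 2) = 1225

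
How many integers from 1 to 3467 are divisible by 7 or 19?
⌊3467/7⌋ + ⌊3467/19⌋ - ⌊3467/133⌋ = 495 + 182 - 26 = 651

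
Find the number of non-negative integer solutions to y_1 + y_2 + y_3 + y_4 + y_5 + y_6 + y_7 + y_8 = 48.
C(48+8-1, 8-1) = C(55, 7) = 202927725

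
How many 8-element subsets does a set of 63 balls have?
C(63,8) = 63!/(8!×55!) = 3872894697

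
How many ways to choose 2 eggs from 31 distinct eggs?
C(31,2) = 31!/(2!×29!) = 465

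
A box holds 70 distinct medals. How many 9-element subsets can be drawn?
C(70,9) = 70!/(9!×61!) = 65033528560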